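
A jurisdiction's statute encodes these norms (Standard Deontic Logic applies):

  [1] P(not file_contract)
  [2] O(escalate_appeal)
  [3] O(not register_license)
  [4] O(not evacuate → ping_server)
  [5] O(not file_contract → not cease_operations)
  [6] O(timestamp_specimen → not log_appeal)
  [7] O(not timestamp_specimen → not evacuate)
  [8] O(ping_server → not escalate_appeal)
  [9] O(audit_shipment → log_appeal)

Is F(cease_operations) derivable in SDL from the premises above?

No

Premise 5 is O(not file_contract → not cease_operations), but O(not file_contract) is not derivable from the premises (the permission P(not file_contract) asserts only not O(file_contract), not O(not file_contract)), so it does not yield O(not cease_operations).
No other premise forces O(not cease_operations). An ideal world satisfying every premise can still have cease_operations true, so F(cease_operations) is not derivable.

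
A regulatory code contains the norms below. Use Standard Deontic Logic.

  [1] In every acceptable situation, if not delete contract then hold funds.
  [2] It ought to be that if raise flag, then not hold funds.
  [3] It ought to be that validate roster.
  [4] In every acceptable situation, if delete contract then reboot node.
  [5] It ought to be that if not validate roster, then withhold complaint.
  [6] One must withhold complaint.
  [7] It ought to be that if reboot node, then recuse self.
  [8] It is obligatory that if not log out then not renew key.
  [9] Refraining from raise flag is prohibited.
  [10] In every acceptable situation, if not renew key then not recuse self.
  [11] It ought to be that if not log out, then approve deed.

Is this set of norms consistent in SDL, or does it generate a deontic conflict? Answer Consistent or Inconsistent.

Consistent

Premise 5 is O(¬validate_roster → withhold_complaint); even if O(withhold_complaint) held, inferring O(¬validate_roster) would be affirming the consequent — invalid.
So O(¬validate_roster) is not derivable, and the apparent clash with O(validate_roster) does not arise.
A world satisfying every obligation exists (e.g. approve_deed=false, delete_contract=true, hold_funds=false, log_out=true, raise_flag=true, reboot_node=true, recuse_self=true, renew_key=true, validate_roster=true, withhold_complaint=true); no atom is both obligatory and forbidden, so the set is consistent.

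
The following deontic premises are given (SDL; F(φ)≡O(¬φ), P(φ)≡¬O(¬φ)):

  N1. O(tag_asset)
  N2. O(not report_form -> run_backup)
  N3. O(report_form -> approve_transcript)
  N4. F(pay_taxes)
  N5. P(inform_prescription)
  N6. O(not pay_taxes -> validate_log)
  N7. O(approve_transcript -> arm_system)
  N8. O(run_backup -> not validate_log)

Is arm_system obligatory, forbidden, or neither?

Obligatory

Premise 4, F(pay_taxes), is equivalent to O(not pay_taxes).
Applying K to premise 6 (O(not pay_taxes -> validate_log)) and O(not pay_taxes) yields O(validate_log).
The contrapositive of premise 8 (O(run_backup -> not validate_log)) is O(validate_log -> not run_backup), and O(validate_log) is already established, so O(not run_backup).
The contrapositive of premise 2 (O(not report_form -> run_backup)) is O(not run_backup -> report_form), and O(not run_backup) is already established, so O(report_form).
With premise 3, O(report_form -> approve_transcript), the K-axiom yields O(approve_transcript).
Applying K to premise 7 (O(approve_transcript -> arm_system)) and O(approve_transcript) yields O(arm_system).
Premises 1, 5 do not contribute to this derivation.
Hence arm_system is obligatory.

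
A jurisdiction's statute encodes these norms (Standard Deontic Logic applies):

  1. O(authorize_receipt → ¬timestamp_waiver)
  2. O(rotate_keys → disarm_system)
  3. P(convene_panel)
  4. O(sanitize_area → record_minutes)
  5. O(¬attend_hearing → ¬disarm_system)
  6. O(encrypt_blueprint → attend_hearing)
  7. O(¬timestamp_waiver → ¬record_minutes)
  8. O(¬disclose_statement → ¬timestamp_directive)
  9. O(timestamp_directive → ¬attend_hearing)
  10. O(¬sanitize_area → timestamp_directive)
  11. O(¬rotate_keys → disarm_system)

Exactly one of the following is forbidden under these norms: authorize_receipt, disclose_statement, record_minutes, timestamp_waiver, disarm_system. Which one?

By case analysis on rotate_keys: premise 2 gives O(rotate_keys → disarm_system) and premise 11 gives O(¬rotate_keys → disarm_system), so O(disarm_system) either way.
Premise 5, O(¬attend_hearing → ¬disarm_system), contraposes to O(disarm_system → attend_hearing); with O(disarm_system) we get O(attend_hearing).
Premise 9, O(timestamp_directive → ¬attend_hearing), contraposes to O(attend_hearing → ¬timestamp_directive); with O(attend_hearing) we get O(¬timestamp_directive).
Premise 10, O(¬sanitize_area → timestamp_directive), contraposes to O(¬timestamp_directive → sanitize_area); with O(¬timestamp_directive) we get O(sanitize_area).
With premise 4, O(sanitize_area → record_minutes), the K-axiom yields O(record_minutes).
Premise 7, O(¬timestamp_waiver → ¬record_minutes), contraposes to O(record_minutes → timestamp_waiver); with O(record_minutes) we get O(timestamp_waiver).
The contrapositive of premise 1 (O(authorize_receipt → ¬timestamp_waiver)) is O(timestamp_waiver → ¬authorize_receipt), and O(timestamp_waiver) is already established, so O(¬authorize_receipt).
So O(¬authorize_receipt) holds, i.e. authorize_receipt is forbidden. None of the other listed options is forbidden under the premises.

authorize_receipt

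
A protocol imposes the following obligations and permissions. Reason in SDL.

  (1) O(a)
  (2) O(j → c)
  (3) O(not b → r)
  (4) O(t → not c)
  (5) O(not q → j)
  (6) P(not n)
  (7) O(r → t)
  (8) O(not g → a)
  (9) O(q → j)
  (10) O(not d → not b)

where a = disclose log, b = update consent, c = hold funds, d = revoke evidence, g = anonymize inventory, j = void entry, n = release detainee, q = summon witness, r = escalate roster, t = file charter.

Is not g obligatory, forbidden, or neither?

Neither

Premise 8 is O(not g → a); even if O(a) held, inferring O(not g) would be affirming the consequent — invalid.
No premise or chain of K-axiom applications forces O(not g), and none forces O(g). So not g is neither obligatory nor forbidden under these norms.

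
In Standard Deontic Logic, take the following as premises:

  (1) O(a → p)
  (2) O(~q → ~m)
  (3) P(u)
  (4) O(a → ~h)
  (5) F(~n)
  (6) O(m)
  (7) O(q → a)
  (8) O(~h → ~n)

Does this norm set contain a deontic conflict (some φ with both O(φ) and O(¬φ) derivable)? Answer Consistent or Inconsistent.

F(~n) at premise 5 means O(n).
The contrapositive of premise 8 (O(~h → ~n)) is O(n → h), and O(n) is already established, so O(h).
The contrapositive of premise 4 (O(a → ~h)) is O(h → ~a), and O(h) is already established, so O(~a).
The contrapositive of premise 7 (O(q → a)) is O(~a → ~q), and O(~a) is already established, so O(~q).
With premise 2, O(~q → ~m), the K-axiom yields O(~m).
But premise 6 directly asserts O(m).
We now have both O(~m) and O(m) — m is simultaneously obligatory and forbidden, violating the D-axiom.

Inconsistent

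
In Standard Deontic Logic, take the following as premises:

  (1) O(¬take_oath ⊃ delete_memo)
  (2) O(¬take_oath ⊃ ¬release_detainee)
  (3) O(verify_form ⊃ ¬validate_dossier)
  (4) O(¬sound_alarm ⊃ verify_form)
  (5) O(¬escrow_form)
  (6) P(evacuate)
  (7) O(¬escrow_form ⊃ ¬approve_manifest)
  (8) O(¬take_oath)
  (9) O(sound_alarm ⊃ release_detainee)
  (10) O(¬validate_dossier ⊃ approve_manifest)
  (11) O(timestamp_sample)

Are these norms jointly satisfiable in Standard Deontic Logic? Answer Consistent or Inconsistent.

Premise 5 states O(¬escrow_form) outright.
With premise 7, O(¬escrow_form ⊃ ¬approve_manifest), the K-axiom yields O(¬approve_manifest).
Premise 10 is O(¬validate_dossier ⊃ approve_manifest); contrapositively O(¬approve_manifest ⊃ validate_dossier). Since O(¬approve_manifest) holds, K gives O(validate_dossier).
Premise 3 is O(verify_form ⊃ ¬validate_dossier); contrapositively O(validate_dossier ⊃ ¬verify_form). Since O(validate_dossier) holds, K gives O(¬verify_form).
Premise 4 is O(¬sound_alarm ⊃ verify_form); contrapositively O(¬verify_form ⊃ sound_alarm). Since O(¬verify_form) holds, K gives O(sound_alarm).
From O(sound_alarm) and premise 9, O(sound_alarm ⊃ release_detainee), we obtain O(release_detainee).
The contrapositive of premise 2 (O(¬take_oath ⊃ ¬release_detainee)) is O(release_detainee ⊃ take_oath), and O(release_detainee) is already established, so O(take_oath).
Yet premise 8 states O(¬take_oath).
We now have both O(take_oath) and O(¬take_oath) — take_oath is simultaneously obligatory and forbidden, violating the D-axiom.

Inconsistent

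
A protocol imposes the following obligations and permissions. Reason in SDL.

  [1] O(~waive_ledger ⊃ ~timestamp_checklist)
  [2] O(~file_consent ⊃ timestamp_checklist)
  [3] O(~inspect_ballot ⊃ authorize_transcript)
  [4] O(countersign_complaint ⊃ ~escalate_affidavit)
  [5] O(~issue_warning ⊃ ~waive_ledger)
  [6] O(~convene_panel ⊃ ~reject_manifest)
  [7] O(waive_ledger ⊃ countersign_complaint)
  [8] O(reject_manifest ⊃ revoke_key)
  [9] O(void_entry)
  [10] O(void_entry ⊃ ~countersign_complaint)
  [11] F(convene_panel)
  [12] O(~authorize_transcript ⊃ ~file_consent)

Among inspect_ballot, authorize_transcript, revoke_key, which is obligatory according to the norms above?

authorize_transcript

From premise 9 we have O(void_entry).
Applying K to premise 10 (O(void_entry ⊃ ~countersign_complaint)) and O(void_entry) yields O(~countersign_complaint).
Premise 7, O(waive_ledger ⊃ countersign_complaint), contraposes to O(~countersign_complaint ⊃ ~waive_ledger); with O(~countersign_complaint) we get O(~waive_ledger).
From O(~waive_ledger) and premise 1, O(~waive_ledger ⊃ ~timestamp_checklist), we obtain O(~timestamp_checklist).
Premise 2, O(~file_consent ⊃ timestamp_checklist), contraposes to O(~timestamp_checklist ⊃ file_consent); with O(~timestamp_checklist) we get O(file_consent).
Premise 12, O(~authorize_transcript ⊃ ~file_consent), contraposes to O(file_consent ⊃ authorize_transcript); with O(file_consent) we get O(authorize_transcript).
So O(authorize_transcript) holds — authorize_transcript is obligatory. None of the other listed options is made obligatory by any chain of premises.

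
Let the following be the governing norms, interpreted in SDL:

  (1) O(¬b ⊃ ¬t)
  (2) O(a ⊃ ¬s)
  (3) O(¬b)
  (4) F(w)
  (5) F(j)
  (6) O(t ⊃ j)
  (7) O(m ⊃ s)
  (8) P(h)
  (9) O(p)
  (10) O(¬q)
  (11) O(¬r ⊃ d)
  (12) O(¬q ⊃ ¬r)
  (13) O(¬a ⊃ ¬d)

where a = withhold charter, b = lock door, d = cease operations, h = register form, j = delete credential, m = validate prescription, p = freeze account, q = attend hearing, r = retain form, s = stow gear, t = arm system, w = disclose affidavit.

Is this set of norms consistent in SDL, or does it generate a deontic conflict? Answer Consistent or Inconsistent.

Consistent

Premise 6 is O(t ⊃ j), but O(t) is not derivable from the premises, so it does not yield O(j).
So O(j) is not derivable, and the apparent clash with O(¬j) does not arise.
A world satisfying every obligation exists (e.g. a=true, b=false, d=true, h=false, j=false, m=false, p=true, q=false, r=false, s=false, t=false, w=false); no atom is both obligatory and forbidden, so the set is consistent.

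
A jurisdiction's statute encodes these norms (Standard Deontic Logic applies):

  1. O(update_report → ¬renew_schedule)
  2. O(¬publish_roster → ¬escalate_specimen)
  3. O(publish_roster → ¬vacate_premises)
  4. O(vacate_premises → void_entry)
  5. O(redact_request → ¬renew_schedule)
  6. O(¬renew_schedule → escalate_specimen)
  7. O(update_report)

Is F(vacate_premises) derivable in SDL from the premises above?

Premise 7 gives O(update_report).
Premise 1 is O(update_report → ¬renew_schedule); since O(update_report), deontic closure gives O(¬renew_schedule).
With premise 6, O(¬renew_schedule → escalate_specimen), the K-axiom yields O(escalate_specimen).
The contrapositive of premise 2 (O(¬publish_roster → ¬escalate_specimen)) is O(escalate_specimen → publish_roster), and O(escalate_specimen) is already established, so O(publish_roster).
From O(publish_roster) and premise 3, O(publish_roster → ¬vacate_premises), we obtain O(¬vacate_premises).
Premises 4, 5 do not contribute to this derivation.
So O(¬vacate_premises) holds, i.e. F(vacate_premises). The claim follows.

Yes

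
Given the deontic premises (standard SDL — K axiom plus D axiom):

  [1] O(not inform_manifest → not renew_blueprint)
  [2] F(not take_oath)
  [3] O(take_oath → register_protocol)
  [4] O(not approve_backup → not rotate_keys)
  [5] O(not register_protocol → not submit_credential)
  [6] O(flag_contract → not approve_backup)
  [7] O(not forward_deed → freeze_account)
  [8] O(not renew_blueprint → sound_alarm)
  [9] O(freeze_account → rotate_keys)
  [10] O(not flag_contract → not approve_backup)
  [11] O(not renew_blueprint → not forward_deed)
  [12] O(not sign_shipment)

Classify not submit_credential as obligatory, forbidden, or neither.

Premise 5 is O(not register_protocol → not submit_credential), but O(not register_protocol) is not derivable from the premises, so it does not yield O(not submit_credential).
No premise or chain of K-axiom applications forces O(not submit_credential), and none forces O(submit_credential). So not submit_credential is neither obligatory nor forbidden under these norms.

Neither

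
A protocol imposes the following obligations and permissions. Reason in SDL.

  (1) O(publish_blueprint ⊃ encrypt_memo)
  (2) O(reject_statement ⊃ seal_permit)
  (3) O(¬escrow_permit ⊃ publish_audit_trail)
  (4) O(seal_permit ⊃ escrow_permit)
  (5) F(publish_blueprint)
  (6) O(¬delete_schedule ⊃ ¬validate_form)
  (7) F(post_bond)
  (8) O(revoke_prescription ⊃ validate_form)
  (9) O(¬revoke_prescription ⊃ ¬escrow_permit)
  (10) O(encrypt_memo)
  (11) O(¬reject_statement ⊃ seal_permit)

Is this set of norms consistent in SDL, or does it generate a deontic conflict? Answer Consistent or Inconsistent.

Premise 1 is O(publish_blueprint ⊃ encrypt_memo); even if O(encrypt_memo) held, inferring O(publish_blueprint) would be affirming the consequent — invalid.
So O(publish_blueprint) is not derivable, and the apparent clash with O(¬publish_blueprint) does not arise.
A world satisfying every obligation exists (e.g. delete_schedule=true, encrypt_memo=true, escrow_permit=true, post_bond=false, publish_audit_trail=false, publish_blueprint=false, reject_statement=false, revoke_prescription=true, seal_permit=true, validate_form=true); no atom is both obligatory and forbidden, so the set is consistent.

Consistent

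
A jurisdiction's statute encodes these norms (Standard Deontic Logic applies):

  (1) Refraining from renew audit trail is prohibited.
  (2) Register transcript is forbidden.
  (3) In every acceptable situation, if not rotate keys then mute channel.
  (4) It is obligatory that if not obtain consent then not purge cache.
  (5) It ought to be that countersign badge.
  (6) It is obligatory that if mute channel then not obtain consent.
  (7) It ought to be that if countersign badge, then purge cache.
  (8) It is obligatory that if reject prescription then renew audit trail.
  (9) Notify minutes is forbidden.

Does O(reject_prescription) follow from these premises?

Premise 8 is O(reject_prescription → renew_audit_trail); even if O(renew_audit_trail) held, inferring O(reject_prescription) would be affirming the consequent — invalid.
No other premise forces O(reject_prescription). An ideal world satisfying every premise can still have reject_prescription false, so O(reject_prescription) is not derivable.

No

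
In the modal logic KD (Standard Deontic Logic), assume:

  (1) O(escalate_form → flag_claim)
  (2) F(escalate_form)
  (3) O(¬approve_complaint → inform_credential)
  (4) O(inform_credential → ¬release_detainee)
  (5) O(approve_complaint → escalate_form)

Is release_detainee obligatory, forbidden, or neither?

Premise 2, F(escalate_form), is equivalent to O(¬escalate_form).
Premise 5, O(approve_complaint → escalate_form), contraposes to O(¬escalate_form → ¬approve_complaint); with O(¬escalate_form) we get O(¬approve_complaint).
From O(¬approve_complaint) and premise 3, O(¬approve_complaint → inform_credential), we obtain O(inform_credential).
Premise 4 is O(inform_credential → ¬release_detainee); since O(inform_credential), deontic closure gives O(¬release_detainee).
Premise 1 does not contribute to this derivation.
Thus O(¬release_detainee), which is F(release_detainee): release_detainee is forbidden.

Forbidden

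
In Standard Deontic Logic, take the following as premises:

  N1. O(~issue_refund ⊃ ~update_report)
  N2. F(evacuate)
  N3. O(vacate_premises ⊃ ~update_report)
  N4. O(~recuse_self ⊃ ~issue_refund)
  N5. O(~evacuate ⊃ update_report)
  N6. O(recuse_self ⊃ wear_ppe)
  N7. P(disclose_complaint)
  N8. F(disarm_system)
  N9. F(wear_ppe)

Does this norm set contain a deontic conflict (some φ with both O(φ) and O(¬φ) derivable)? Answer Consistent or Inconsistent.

Inconsistent

F(wear_ppe) at premise 9 means O(~wear_ppe).
Premise 6, O(recuse_self ⊃ wear_ppe), contraposes to O(~wear_ppe ⊃ ~recuse_self); with O(~wear_ppe) we get O(~recuse_self).
Premise 4 is O(~recuse_self ⊃ ~issue_refund); since O(~recuse_self), deontic closure gives O(~issue_refund).
Applying K to premise 1 (O(~issue_refund ⊃ ~update_report)) and O(~issue_refund) yields O(~update_report).
Premise 5, O(~evacuate ⊃ update_report), contraposes to O(~update_report ⊃ evacuate); with O(~update_report) we get O(evacuate).
But premise 2, F(evacuate), means O(~evacuate).
We now have both O(evacuate) and O(~evacuate) — evacuate is simultaneously obligatory and forbidden, violating the D-axiom.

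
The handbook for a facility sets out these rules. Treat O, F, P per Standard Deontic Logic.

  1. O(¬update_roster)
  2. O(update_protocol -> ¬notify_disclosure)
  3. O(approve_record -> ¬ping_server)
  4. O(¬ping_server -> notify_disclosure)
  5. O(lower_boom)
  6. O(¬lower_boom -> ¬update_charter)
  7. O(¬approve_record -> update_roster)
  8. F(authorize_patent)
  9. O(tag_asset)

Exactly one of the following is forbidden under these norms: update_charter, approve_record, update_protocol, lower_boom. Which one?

update_protocol

Premise 1 states O(¬update_roster) outright.
The contrapositive of premise 7 (O(¬approve_record -> update_roster)) is O(¬update_roster -> approve_record), and O(¬update_roster) is already established, so O(approve_record).
From O(approve_record) and premise 3, O(approve_record -> ¬ping_server), we obtain O(¬ping_server).
With premise 4, O(¬ping_server -> notify_disclosure), the K-axiom yields O(notify_disclosure).
Premise 2 is O(update_protocol -> ¬notify_disclosure); contrapositively O(notify_disclosure -> ¬update_protocol). Since O(notify_disclosure) holds, K gives O(¬update_protocol).
So O(¬update_protocol) holds, i.e. update_protocol is forbidden. None of the other listed options is forbidden under the premises.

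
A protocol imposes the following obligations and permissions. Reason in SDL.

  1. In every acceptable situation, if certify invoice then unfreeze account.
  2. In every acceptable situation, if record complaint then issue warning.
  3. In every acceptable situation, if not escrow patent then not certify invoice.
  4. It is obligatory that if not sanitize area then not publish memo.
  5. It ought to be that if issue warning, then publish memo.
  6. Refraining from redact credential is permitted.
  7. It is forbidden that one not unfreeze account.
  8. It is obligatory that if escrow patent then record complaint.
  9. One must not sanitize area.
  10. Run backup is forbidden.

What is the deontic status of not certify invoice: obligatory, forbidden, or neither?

Premise 9 is F(sanitize_area), i.e. O(¬sanitize_area).
From O(¬sanitize_area) and premise 4, O(¬sanitize_area → ¬publish_memo), we obtain O(¬publish_memo).
Premise 5, O(issue_warning → publish_memo), contraposes to O(¬publish_memo → ¬issue_warning); with O(¬publish_memo) we get O(¬issue_warning).
Premise 2 is O(record_complaint → issue_warning); contrapositively O(¬issue_warning → ¬record_complaint). Since O(¬issue_warning) holds, K gives O(¬record_complaint).
Premise 8, O(escrow_patent → record_complaint), contraposes to O(¬record_complaint → ¬escrow_patent); with O(¬record_complaint) we get O(¬escrow_patent).
Premise 3 is O(¬escrow_patent → ¬certify_invoice); since O(¬escrow_patent), deontic closure gives O(¬certify_invoice).
Premises 1, 6, 7, 10 do not contribute to this derivation.
Hence ¬certify_invoice is obligatory.

Obligatory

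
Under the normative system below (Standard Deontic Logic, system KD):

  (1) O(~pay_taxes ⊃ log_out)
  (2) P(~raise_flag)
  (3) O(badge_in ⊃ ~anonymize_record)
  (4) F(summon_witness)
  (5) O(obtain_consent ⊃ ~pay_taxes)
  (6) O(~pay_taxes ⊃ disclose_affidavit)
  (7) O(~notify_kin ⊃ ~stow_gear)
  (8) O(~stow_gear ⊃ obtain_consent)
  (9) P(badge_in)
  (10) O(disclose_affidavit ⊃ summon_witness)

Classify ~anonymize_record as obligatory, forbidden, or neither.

Premise 3 is O(badge_in ⊃ ~anonymize_record), but O(badge_in) is not derivable from the premises (the permission P(badge_in) asserts only ~O(~badge_in), not O(badge_in)), so it does not yield O(~anonymize_record).
No premise or chain of K-axiom applications forces O(~anonymize_record), and none forces O(anonymize_record). So ~anonymize_record is neither obligatory nor forbidden under these norms.

Neither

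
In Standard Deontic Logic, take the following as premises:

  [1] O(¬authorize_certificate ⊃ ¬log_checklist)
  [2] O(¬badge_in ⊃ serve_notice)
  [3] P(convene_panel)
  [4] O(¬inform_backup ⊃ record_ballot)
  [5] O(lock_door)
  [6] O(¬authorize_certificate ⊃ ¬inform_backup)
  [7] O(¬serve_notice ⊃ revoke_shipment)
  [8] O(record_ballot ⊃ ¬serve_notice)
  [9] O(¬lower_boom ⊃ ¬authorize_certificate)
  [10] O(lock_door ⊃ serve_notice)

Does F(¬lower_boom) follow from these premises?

From premise 5 we have O(lock_door).
Premise 10 is O(lock_door ⊃ serve_notice); since O(lock_door), deontic closure gives O(serve_notice).
Premise 8, O(record_ballot ⊃ ¬serve_notice), contraposes to O(serve_notice ⊃ ¬record_ballot); with O(serve_notice) we get O(¬record_ballot).
The contrapositive of premise 4 (O(¬inform_backup ⊃ record_ballot)) is O(¬record_ballot ⊃ inform_backup), and O(¬record_ballot) is already established, so O(inform_backup).
The contrapositive of premise 6 (O(¬authorize_certificate ⊃ ¬inform_backup)) is O(inform_backup ⊃ authorize_certificate), and O(inform_backup) is already established, so O(authorize_certificate).
Premise 9 is O(¬lower_boom ⊃ ¬authorize_certificate); contrapositively O(authorize_certificate ⊃ lower_boom). Since O(authorize_certificate) holds, K gives O(lower_boom).
Premises 1, 2, 3, 7 do not contribute to this derivation.
So O(lower_boom) holds, i.e. F(¬lower_boom). The claim follows.

Yes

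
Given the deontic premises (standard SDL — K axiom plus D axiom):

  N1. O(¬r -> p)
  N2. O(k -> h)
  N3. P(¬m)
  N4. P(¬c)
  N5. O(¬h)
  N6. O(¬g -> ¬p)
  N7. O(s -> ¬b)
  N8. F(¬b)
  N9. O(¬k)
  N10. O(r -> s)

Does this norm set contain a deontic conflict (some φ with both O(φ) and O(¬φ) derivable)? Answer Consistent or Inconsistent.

Premise 2 is O(k -> h), but O(k) is not derivable from the premises, so it does not yield O(h).
So O(h) is not derivable, and the apparent clash with O(¬h) does not arise.
A world satisfying every obligation exists (e.g. b=true, c=false, g=true, h=false, k=false, m=false, p=true, r=false, s=false); no atom is both obligatory and forbidden, so the set is consistent.

Consistent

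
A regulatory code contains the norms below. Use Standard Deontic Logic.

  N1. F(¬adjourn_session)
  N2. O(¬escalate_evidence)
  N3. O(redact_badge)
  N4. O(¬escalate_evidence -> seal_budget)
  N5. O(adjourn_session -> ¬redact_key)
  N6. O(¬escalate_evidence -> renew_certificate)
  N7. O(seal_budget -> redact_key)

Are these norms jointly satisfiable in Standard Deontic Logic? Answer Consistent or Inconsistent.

Premise 1, F(¬adjourn_session), is equivalent to O(adjourn_session).
From O(adjourn_session) and premise 5, O(adjourn_session -> ¬redact_key), we obtain O(¬redact_key).
Premise 7, O(seal_budget -> redact_key), contraposes to O(¬redact_key -> ¬seal_budget); with O(¬redact_key) we get O(¬seal_budget).
The contrapositive of premise 4 (O(¬escalate_evidence -> seal_budget)) is O(¬seal_budget -> escalate_evidence), and O(¬seal_budget) is already established, so O(escalate_evidence).
But premise 2 directly asserts O(¬escalate_evidence).
We now have both O(escalate_evidence) and O(¬escalate_evidence) — escalate_evidence is simultaneously obligatory and forbidden, violating the D-axiom.

Inconsistent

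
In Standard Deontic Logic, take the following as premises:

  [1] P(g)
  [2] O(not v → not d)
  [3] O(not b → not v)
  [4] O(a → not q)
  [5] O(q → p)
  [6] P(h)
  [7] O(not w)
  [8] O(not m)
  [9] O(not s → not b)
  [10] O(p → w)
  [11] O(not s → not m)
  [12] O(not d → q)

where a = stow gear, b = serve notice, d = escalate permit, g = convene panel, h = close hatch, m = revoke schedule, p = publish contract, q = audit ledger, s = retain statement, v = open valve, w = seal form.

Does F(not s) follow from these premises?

Premise 7 gives O(not w).
Premise 10 is O(p → w); contrapositively O(not w → not p). Since O(not w) holds, K gives O(not p).
Premise 5, O(q → p), contraposes to O(not p → not q); with O(not p) we get O(not q).
Premise 12, O(not d → q), contraposes to O(not q → d); with O(not q) we get O(d).
Premise 2, O(not v → not d), contraposes to O(d → v); with O(d) we get O(v).
Premise 3 is O(not b → not v); contrapositively O(v → b). Since O(v) holds, K gives O(b).
Premise 9, O(not s → not b), contraposes to O(b → s); with O(b) we get O(s).
Premises 1, 4, 6, 8, 11 do not contribute to this derivation.
So O(s) holds, i.e. F(not s). The claim follows.

Yes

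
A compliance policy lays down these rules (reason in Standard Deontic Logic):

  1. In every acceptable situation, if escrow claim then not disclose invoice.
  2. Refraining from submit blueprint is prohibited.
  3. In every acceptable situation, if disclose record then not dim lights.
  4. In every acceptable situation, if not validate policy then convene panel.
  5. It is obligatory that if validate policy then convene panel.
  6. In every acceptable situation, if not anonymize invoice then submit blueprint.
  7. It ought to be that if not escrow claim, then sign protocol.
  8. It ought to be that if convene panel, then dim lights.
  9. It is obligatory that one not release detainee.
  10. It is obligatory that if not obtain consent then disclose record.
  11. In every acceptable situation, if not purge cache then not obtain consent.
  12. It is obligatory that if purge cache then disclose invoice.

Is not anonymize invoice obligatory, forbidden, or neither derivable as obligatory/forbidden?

Premise 6 is O(¬anonymize_invoice → submit_blueprint); even if O(submit_blueprint) held, inferring O(¬anonymize_invoice) would be affirming the consequent — invalid.
No premise or chain of K-axiom applications forces O(¬anonymize_invoice), and none forces O(anonymize_invoice). So ¬anonymize_invoice is neither obligatory nor forbidden under these norms.

Neither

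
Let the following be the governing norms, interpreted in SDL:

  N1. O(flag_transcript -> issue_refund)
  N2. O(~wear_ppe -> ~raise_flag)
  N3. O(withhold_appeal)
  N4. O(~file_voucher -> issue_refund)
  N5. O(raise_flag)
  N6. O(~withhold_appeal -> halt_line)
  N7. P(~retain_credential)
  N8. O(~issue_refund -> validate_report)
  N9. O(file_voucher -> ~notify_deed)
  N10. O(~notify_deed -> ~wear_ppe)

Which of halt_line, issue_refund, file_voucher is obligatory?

Premise 5 states O(raise_flag) outright.
Premise 2 is O(~wear_ppe -> ~raise_flag); contrapositively O(raise_flag -> wear_ppe). Since O(raise_flag) holds, K gives O(wear_ppe).
Premise 10 is O(~notify_deed -> ~wear_ppe); contrapositively O(wear_ppe -> notify_deed). Since O(wear_ppe) holds, K gives O(notify_deed).
Premise 9 is O(file_voucher -> ~notify_deed); contrapositively O(notify_deed -> ~file_voucher). Since O(notify_deed) holds, K gives O(~file_voucher).
Applying K to premise 4 (O(~file_voucher -> issue_refund)) and O(~file_voucher) yields O(issue_refund).
So O(issue_refund) holds — issue_refund is obligatory. None of the other listed options is made obligatory by any chain of premises.

issue_refund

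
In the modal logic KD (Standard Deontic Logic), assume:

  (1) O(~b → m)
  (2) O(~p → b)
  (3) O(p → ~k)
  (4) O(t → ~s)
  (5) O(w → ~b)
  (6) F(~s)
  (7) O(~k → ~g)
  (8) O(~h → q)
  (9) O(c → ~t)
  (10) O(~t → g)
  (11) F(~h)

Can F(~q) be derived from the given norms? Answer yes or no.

No

Premise 8 is O(~h → q), but O(~h) is not derivable from the premises, so it does not yield O(q).
No other premise forces O(q). An ideal world satisfying every premise can still have ~q true, so F(~q) is not derivable.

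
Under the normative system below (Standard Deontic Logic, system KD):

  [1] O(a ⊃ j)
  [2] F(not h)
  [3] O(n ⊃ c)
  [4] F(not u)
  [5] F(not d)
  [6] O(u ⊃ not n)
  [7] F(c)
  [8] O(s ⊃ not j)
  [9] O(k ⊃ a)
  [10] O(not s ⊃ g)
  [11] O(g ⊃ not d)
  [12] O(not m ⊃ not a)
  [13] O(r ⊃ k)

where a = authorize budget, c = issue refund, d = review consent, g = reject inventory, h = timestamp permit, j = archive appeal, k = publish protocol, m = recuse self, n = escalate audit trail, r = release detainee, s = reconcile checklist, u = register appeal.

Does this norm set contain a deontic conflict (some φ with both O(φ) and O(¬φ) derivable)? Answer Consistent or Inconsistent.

Consistent

Premise 3 is O(n ⊃ c), but O(n) is not derivable from the premises, so it does not yield O(c).
So O(c) is not derivable, and the apparent clash with O(not c) does not arise.
A world satisfying every obligation exists (e.g. a=false, c=false, d=true, g=false, h=true, j=false, k=false, m=false, n=false, r=false, s=true, u=true); no atom is both obligatory and forbidden, so the set is consistent.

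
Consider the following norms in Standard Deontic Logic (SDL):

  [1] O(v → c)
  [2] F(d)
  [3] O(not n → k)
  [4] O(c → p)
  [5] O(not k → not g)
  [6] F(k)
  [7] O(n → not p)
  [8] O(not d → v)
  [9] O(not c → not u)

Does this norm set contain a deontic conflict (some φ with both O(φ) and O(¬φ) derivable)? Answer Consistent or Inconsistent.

Inconsistent

F(d) at premise 2 means O(not d).
From O(not d) and premise 8, O(not d → v), we obtain O(v).
Premise 1 is O(v → c); since O(v), deontic closure gives O(c).
With premise 4, O(c → p), the K-axiom yields O(p).
The contrapositive of premise 7 (O(n → not p)) is O(p → not n), and O(p) is already established, so O(not n).
Applying K to premise 3 (O(not n → k)) and O(not n) yields O(k).
Yet premise 6 is F(k), i.e. O(not k).
We now have both O(k) and O(not k) — k is simultaneously obligatory and forbidden, violating the D-axiom.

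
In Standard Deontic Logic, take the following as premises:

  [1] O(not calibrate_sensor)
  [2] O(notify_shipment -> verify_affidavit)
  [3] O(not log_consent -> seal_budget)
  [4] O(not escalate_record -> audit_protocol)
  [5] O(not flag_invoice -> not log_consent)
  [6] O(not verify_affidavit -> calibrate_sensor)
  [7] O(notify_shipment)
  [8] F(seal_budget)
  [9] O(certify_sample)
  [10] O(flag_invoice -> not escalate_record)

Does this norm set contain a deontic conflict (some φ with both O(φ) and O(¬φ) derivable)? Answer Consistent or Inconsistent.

Premise 6 is O(not verify_affidavit -> calibrate_sensor), but O(not verify_affidavit) is not derivable from the premises, so it does not yield O(calibrate_sensor).
So O(calibrate_sensor) is not derivable, and the apparent clash with O(not calibrate_sensor) does not arise.
A world satisfying every obligation exists (e.g. audit_protocol=true, calibrate_sensor=false, certify_sample=true, escalate_record=false, flag_invoice=true, log_consent=true, notify_shipment=true, seal_budget=false, verify_affidavit=true); no atom is both obligatory and forbidden, so the set is consistent.

Consistent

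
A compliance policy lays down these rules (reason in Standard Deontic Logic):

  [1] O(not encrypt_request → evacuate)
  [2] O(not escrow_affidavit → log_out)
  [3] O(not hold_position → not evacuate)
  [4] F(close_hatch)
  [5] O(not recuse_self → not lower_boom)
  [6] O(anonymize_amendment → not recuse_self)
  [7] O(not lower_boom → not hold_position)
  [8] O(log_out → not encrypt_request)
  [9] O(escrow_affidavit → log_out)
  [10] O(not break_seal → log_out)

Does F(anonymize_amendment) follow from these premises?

By case analysis on escrow_affidavit: premise 9 gives O(escrow_affidavit → log_out) and premise 2 gives O(not escrow_affidavit → log_out), so O(log_out) either way.
With premise 8, O(log_out → not encrypt_request), the K-axiom yields O(not encrypt_request).
Premise 1 is O(not encrypt_request → evacuate); since O(not encrypt_request), deontic closure gives O(evacuate).
Premise 3 is O(not hold_position → not evacuate); contrapositively O(evacuate → hold_position). Since O(evacuate) holds, K gives O(hold_position).
The contrapositive of premise 7 (O(not lower_boom → not hold_position)) is O(hold_position → lower_boom), and O(hold_position) is already established, so O(lower_boom).
Premise 5 is O(not recuse_self → not lower_boom); contrapositively O(lower_boom → recuse_self). Since O(lower_boom) holds, K gives O(recuse_self).
Premise 6, O(anonymize_amendment → not recuse_self), contraposes to O(recuse_self → not anonymize_amendment); with O(recuse_self) we get O(not anonymize_amendment).
Premises 4, 10 do not contribute to this derivation.
So O(not anonymize_amendment) holds, i.e. F(anonymize_amendment). The claim follows.

Yes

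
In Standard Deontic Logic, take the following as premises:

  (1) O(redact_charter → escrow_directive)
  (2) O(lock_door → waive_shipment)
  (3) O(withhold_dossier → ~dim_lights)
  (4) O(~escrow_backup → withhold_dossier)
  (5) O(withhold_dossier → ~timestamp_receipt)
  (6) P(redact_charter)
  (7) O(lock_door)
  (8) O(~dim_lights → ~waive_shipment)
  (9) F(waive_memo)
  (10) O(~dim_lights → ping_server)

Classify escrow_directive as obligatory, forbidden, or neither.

Neither

Premise 1 is O(redact_charter → escrow_directive), but O(redact_charter) is not derivable from the premises (the permission P(redact_charter) asserts only ~O(~redact_charter), not O(redact_charter)), so it does not yield O(escrow_directive).
No premise or chain of K-axiom applications forces O(escrow_directive), and none forces O(~escrow_directive). So escrow_directive is neither obligatory nor forbidden under these norms.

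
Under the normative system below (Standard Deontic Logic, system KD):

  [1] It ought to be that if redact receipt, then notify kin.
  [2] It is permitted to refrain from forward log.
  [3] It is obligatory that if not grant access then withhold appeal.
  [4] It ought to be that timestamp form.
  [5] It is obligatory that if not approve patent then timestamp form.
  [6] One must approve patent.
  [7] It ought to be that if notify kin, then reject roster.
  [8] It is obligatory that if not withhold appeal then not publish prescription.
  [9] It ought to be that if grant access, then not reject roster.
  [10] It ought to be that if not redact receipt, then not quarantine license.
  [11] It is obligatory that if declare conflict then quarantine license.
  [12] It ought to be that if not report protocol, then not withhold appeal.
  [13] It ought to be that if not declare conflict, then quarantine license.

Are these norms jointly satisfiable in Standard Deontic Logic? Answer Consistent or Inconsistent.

Consistent

Premise 5 is O(¬approve_patent → timestamp_form); even if O(timestamp_form) held, inferring O(¬approve_patent) would be affirming the consequent — invalid.
So O(¬approve_patent) is not derivable, and the apparent clash with O(approve_patent) does not arise.
A world satisfying every obligation exists (e.g. approve_patent=true, declare_conflict=false, forward_log=false, grant_access=false, notify_kin=true, publish_prescription=false, quarantine_license=true, redact_receipt=true, reject_roster=true, report_protocol=true, timestamp_form=true, withhold_appeal=true); no atom is both obligatory and forbidden, so the set is consistent.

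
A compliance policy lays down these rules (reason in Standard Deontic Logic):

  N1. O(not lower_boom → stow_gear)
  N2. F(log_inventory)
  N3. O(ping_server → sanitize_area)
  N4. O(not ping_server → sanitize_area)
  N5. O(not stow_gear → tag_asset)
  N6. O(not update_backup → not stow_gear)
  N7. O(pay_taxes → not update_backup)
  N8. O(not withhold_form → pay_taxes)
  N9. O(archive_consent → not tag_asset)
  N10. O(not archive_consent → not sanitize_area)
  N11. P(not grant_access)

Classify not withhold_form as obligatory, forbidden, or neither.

Forbidden

Premises 4 and 3 are O(not ping_server → sanitize_area) and O(ping_server → sanitize_area); every ideal world satisfies not ping_server or ping_server, so in either case sanitize_area holds — hence O(sanitize_area).
The contrapositive of premise 10 (O(not archive_consent → not sanitize_area)) is O(sanitize_area → archive_consent), and O(sanitize_area) is already established, so O(archive_consent).
Applying K to premise 9 (O(archive_consent → not tag_asset)) and O(archive_consent) yields O(not tag_asset).
Premise 5 is O(not stow_gear → tag_asset); contrapositively O(not tag_asset → stow_gear). Since O(not tag_asset) holds, K gives O(stow_gear).
Premise 6 is O(not update_backup → not stow_gear); contrapositively O(stow_gear → update_backup). Since O(stow_gear) holds, K gives O(update_backup).
Premise 7, O(pay_taxes → not update_backup), contraposes to O(update_backup → not pay_taxes); with O(update_backup) we get O(not pay_taxes).
The contrapositive of premise 8 (O(not withhold_form → pay_taxes)) is O(not pay_taxes → withhold_form), and O(not pay_taxes) is already established, so O(withhold_form).
Premises 1, 2, 11 do not contribute to this derivation.
Thus O(withhold_form), which is F(not withhold_form): not withhold_form is forbidden.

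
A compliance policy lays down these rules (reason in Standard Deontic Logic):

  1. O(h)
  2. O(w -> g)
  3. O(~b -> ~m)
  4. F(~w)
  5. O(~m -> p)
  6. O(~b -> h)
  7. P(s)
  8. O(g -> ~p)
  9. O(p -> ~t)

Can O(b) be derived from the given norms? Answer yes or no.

Yes

F(~w) at premise 4 means O(w).
Applying K to premise 2 (O(w -> g)) and O(w) yields O(g).
With premise 8, O(g -> ~p), the K-axiom yields O(~p).
Premise 5, O(~m -> p), contraposes to O(~p -> m); with O(~p) we get O(m).
Premise 3 is O(~b -> ~m); contrapositively O(m -> b). Since O(m) holds, K gives O(b).
Premises 1, 6, 7, 9 do not contribute to this derivation.
So O(b) follows.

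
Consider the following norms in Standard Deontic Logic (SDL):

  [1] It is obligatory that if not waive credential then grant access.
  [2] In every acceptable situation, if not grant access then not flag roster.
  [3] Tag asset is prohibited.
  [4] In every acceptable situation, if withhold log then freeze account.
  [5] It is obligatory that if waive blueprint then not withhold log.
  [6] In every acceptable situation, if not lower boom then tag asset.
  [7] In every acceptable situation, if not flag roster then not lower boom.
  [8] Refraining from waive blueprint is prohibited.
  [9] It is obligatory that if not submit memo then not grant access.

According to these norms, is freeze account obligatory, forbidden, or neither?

Neither

Premise 4 is O(withhold_log → freeze_account), but O(withhold_log) is not derivable from the premises, so it does not yield O(freeze_account).
No premise or chain of K-axiom applications forces O(freeze_account), and none forces O(¬freeze_account). So freeze_account is neither obligatory nor forbidden under these norms.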